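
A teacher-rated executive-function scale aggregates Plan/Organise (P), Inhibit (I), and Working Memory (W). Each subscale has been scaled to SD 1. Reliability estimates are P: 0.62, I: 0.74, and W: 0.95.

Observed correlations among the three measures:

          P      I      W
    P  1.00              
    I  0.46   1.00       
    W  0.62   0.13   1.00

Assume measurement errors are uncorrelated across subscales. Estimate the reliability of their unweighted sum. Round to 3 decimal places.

Var(P+I+W) = 3 + 2·[0.46 + 0.62 + 0.13] = 3 + 2.42 = 5.42.
Because errors are independent across components, Cov(Tᵢ,Tⱼ) = Cov(Xᵢ,Xⱼ); the off-diagonal part of the true-score variance is the same as above.
True-score variance = [0.62 + 0.74 + 0.95] + 2.42 = 2.31 + 2.42 = 4.73.
Reliability = 4.73 / 5.42 = 0.873.

0.873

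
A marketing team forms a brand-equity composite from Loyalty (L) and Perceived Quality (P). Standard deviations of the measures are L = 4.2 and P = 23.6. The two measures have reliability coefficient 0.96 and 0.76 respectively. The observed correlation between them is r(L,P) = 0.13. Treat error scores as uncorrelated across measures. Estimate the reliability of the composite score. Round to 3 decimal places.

0.776

Var(L+P) = 4.2² + 23.6² + 2·[4.2·23.6·0.13] = 574.6 + 25.7712 = 600.371.
With uncorrelated errors the cross-covariances are all true-score covariance, so they carry over unchanged; only the diagonal terms shrink to ρᵢσᵢ².
True-score variance = [4.2²·0.96 + 23.6²·0.76] + 25.7712 = 440.224 + 25.7712 = 465.995.
Reliability = 465.995 / 600.371 = 0.776.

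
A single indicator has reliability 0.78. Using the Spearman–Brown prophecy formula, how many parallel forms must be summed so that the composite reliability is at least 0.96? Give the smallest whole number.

k ≥ ρ*(1−ρ₁)/(ρ₁(1−ρ*)) = 0.96·0.22 / (0.78·0.04) = 6.769.
Smallest integer k = 7.

7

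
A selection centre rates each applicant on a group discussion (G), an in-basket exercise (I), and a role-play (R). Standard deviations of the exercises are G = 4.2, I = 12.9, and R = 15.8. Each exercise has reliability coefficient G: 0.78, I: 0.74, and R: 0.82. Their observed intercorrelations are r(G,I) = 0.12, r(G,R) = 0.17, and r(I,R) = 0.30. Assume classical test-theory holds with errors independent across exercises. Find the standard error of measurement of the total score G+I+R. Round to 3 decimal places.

Var(total) = 433.69 + 157.858 = 591.548.
True-score variance = 341.607 + 157.858 = 499.465, so reliability = 0.8443.
Error variance = 591.548 − 499.465 = 92.0826; SEM = √92.0826 = 9.596.

9.596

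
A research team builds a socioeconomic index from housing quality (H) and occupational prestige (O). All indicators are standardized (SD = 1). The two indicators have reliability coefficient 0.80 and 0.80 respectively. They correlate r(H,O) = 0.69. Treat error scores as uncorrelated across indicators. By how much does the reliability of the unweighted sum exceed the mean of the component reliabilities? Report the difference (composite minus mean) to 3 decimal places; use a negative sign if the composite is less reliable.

Var(sum) = 2 + 1.38 = 3.38; true-score variance = 1.6 + 1.38 = 2.98; composite reliability = 0.8817.
Mean component reliability = 0.8000.
Difference = 0.8817 − 0.8000 = 0.082.

0.082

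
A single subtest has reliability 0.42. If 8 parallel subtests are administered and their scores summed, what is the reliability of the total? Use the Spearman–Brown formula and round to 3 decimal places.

ρ_k = kρ / (1 + (k−1)ρ) = 8·0.42 / (1 + 7·0.42) = 3.360 / 3.940 = 0.853.

0.853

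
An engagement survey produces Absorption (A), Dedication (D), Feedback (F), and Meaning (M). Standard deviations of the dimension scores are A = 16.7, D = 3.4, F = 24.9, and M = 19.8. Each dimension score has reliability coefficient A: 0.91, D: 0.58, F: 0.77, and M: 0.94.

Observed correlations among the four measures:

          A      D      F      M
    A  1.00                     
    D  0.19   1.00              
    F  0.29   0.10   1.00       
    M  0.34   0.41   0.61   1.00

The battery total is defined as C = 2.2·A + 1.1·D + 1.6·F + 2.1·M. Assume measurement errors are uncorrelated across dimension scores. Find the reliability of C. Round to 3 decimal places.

0.932

Var(C) = 2.2²·16.7² + 1.1²·3.4² + 1.6²·24.9² + 2.1²·19.8² + 2·[2.42·16.7·3.4·0.19 + 3.52·16.7·24.9·0.29 + 4.62·16.7·19.8·0.34 + 1.76·3.4·24.9·0.10 + 2.31·3.4·19.8·0.41 + 3.36·24.9·19.8·0.61] = 4679.94 + 4118.28 = 8798.22.
Because errors are independent across components, Cov(Tᵢ,Tⱼ) = Cov(Xᵢ,Xⱼ); the off-diagonal part of the true-score variance is the same as above.
True-score variance = [2.2²·16.7²·0.91 + 1.1²·3.4²·0.58 + 1.6²·24.9²·0.77 + 2.1²·19.8²·0.94] + 4118.28 = 4083.78 + 4118.28 = 8202.06.
Reliability = 8202.06 / 8798.22 = 0.932.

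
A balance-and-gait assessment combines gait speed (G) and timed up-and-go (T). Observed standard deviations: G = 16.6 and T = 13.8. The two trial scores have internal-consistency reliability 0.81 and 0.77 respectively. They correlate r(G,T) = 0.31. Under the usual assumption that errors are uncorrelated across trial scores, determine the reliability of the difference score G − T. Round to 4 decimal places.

Var(G−T) = 16.6² + 13.8² − 2·16.6·13.8·0.31 = 466 − 142.03 = 323.97.
Under uncorrelated errors the observed covariances equal the true-score covariances, so only the own-variance terms attenuate.
True-score variance = [16.6²·0.81 + 13.8²·0.77] − 142.03 = 369.842 − 142.03 = 227.813.
Reliability = 227.813 / 323.97 = 0.7032.

0.7032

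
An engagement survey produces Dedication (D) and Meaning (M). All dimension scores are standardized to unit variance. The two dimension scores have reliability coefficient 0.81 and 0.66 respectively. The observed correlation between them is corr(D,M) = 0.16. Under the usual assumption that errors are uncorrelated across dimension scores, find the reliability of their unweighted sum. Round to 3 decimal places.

Var(D+M) = 2 + 2·[0.16] = 2 + 0.32 = 2.32.
Because errors are independent across components, Cov(Tᵢ,Tⱼ) = Cov(Xᵢ,Xⱼ); the off-diagonal part of the true-score variance is the same as above.
True-score variance = [0.81 + 0.66] + 0.32 = 1.47 + 0.32 = 1.79.
Reliability = 1.79 / 2.32 = 0.772.

0.772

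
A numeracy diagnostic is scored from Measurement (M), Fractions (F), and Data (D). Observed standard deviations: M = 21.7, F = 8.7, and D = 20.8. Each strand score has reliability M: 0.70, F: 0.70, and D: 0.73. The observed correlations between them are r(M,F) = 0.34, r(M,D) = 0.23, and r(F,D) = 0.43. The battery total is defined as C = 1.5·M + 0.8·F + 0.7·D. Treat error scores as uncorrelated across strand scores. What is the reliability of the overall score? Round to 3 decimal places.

0.781

Var(C) = 1.5²·21.7² + 0.8²·8.7² + 0.7²·20.8² + 2·[1.2·21.7·8.7·0.34 + 1.05·21.7·20.8·0.23 + 0.56·8.7·20.8·0.43] = 1319.94 + 459.21 = 1779.15.
Because errors are independent across components, Cov(Tᵢ,Tⱼ) = Cov(Xᵢ,Xⱼ); the off-diagonal part of the true-score variance is the same as above.
True-score variance = [1.5²·21.7²·0.70 + 0.8²·8.7²·0.70 + 0.7²·20.8²·0.73] + 459.21 = 930.316 + 459.21 = 1389.53.
Reliability = 1389.53 / 1779.15 = 0.781.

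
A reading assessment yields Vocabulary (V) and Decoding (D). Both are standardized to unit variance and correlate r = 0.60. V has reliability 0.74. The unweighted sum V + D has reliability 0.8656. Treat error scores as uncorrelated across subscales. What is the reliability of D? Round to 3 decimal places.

0.830

Var(V+D) = 2 + 2·0.60 = 3.200.
True-score variance = ρ_V + ρ_D + 2·0.60, so 0.8656 = (0.74 + ρ_D + 1.20) / 3.200.
ρ_D = 0.8656·3.200 − 0.74 − 1.20 = 0.830.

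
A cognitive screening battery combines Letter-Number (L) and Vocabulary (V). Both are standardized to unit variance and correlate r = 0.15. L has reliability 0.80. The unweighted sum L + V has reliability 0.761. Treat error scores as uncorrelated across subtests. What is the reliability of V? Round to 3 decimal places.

0.650

Var(L+V) = 2 + 2·0.15 = 2.300.
True-score variance = ρ_L + ρ_V + 2·0.15, so 0.761 = (0.80 + ρ_V + 0.30) / 2.300.
ρ_V = 0.761·2.300 − 0.80 − 0.30 = 0.650.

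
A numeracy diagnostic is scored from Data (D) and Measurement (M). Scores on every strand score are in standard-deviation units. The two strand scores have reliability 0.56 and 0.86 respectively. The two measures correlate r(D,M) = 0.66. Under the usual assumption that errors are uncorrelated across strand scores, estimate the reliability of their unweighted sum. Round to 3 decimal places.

0.825

Var(D+M) = 2 + 2·[0.66] = 2 + 1.32 = 3.32.
Because errors are independent across components, Cov(Tᵢ,Tⱼ) = Cov(Xᵢ,Xⱼ); the off-diagonal part of the true-score variance is the same as above.
True-score variance = [0.56 + 0.86] + 1.32 = 1.42 + 1.32 = 2.74.
Reliability = 2.74 / 3.32 = 0.825.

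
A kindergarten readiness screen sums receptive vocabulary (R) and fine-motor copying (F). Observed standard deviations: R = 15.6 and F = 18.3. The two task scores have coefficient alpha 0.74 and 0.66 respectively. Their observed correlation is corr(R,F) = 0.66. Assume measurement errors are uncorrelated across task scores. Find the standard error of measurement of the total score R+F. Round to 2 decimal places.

13.31

Var(total) = 578.25 + 376.834 = 955.084.
True-score variance = 401.114 + 376.834 = 777.947, so reliability = 0.8145.
Error variance = 955.084 − 777.947 = 177.136; SEM = √177.136 = 13.31.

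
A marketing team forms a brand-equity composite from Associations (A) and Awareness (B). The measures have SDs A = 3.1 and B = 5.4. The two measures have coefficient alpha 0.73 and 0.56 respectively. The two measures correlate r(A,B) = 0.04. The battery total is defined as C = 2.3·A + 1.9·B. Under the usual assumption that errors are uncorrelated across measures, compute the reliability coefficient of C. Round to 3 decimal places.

Var(C) = 2.3²·3.1² + 1.9²·5.4² + 2·[4.37·3.1·5.4·0.04] = 156.105 + 5.8523 = 161.957.
Under uncorrelated errors the observed covariances equal the true-score covariances, so only the own-variance terms attenuate.
True-score variance = [2.3²·3.1²·0.73 + 1.9²·5.4²·0.56] + 5.8523 = 96.0608 + 5.8523 = 101.913.
Reliability = 101.913 / 161.957 = 0.629.

0.629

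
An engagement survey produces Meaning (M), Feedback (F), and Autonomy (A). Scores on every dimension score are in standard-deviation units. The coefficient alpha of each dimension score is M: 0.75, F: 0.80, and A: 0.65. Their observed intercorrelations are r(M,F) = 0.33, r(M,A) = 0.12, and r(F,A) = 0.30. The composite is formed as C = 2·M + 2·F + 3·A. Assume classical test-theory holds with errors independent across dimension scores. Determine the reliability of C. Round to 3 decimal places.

Var(C) = 2² + 2² + 3² + 2·[4·0.33 + 6·0.12 + 6·0.30] = 17 + 7.68 = 24.68.
Under uncorrelated errors the observed covariances equal the true-score covariances, so only the own-variance terms attenuate.
True-score variance = [2²·0.75 + 2²·0.80 + 3²·0.65] + 7.68 = 12.05 + 7.68 = 19.73.
Reliability = 19.73 / 24.68 = 0.799.

0.799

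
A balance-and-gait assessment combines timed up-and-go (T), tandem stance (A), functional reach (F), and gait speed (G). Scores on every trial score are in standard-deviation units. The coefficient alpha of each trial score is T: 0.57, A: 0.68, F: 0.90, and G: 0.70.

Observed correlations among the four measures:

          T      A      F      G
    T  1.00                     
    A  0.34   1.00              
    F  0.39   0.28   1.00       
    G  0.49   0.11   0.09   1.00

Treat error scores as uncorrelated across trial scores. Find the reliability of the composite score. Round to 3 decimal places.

Var(T+A+F+G) = 4 + 2·[0.34 + 0.39 + 0.49 + 0.28 + 0.11 + 0.09] = 4 + 3.4 = 7.4.
Because errors are independent across components, Cov(Tᵢ,Tⱼ) = Cov(Xᵢ,Xⱼ); the off-diagonal part of the true-score variance is the same as above.
True-score variance = [0.57 + 0.68 + 0.90 + 0.70] + 3.4 = 2.85 + 3.4 = 6.25.
Reliability = 6.25 / 7.4 = 0.845.

0.845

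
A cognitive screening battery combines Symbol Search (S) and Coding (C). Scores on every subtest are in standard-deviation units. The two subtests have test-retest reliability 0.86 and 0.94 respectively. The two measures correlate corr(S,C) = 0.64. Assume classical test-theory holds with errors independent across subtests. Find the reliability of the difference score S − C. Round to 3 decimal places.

0.722

Var(S−C) = 1 + 1 − 2·0.64 = 2 − 1.28 = 0.72.
Because errors are independent across components, Cov(Tᵢ,Tⱼ) = Cov(Xᵢ,Xⱼ); the off-diagonal part of the true-score variance is the same as above.
True-score variance = [0.86 + 0.94] − 1.28 = 1.8 − 1.28 = 0.52.
Reliability = 0.52 / 0.72 = 0.722.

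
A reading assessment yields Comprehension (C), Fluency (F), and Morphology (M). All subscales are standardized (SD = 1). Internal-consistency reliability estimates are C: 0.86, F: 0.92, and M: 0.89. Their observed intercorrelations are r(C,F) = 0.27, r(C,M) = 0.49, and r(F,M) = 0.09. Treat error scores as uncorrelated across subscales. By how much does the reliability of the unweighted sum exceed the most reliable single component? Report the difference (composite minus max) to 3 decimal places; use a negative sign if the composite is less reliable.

0.010

Var(sum) = 3 + 1.7 = 4.7; true-score variance = 2.67 + 1.7 = 4.37; composite reliability = 0.9298.
Max component reliability = 0.9200.
Difference = 0.9298 − 0.9200 = 0.010.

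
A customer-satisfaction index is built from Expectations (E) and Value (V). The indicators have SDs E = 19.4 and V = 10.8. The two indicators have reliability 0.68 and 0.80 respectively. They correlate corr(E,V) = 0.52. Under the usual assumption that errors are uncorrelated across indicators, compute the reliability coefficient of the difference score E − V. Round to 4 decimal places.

Var(E−V) = 19.4² + 10.8² − 2·19.4·10.8·0.52 = 493 − 217.901 = 275.099.
With uncorrelated errors the cross-covariances are all true-score covariance, so they carry over unchanged; only the diagonal terms shrink to ρᵢσᵢ².
True-score variance = [19.4²·0.68 + 10.8²·0.80] − 217.901 = 349.237 − 217.901 = 131.336.
Reliability = 131.336 / 275.099 = 0.4774.

0.4774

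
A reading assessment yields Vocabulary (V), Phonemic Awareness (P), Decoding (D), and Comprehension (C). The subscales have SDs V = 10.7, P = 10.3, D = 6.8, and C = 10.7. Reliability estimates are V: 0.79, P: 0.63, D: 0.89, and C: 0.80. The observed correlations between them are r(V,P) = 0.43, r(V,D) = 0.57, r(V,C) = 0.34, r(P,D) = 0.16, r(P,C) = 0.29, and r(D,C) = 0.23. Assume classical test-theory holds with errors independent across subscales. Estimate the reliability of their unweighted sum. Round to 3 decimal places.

0.879

Var(V+P+D+C) = 10.7² + 10.3² + 6.8² + 10.7² + 2·[10.7·10.3·0.43 + 10.7·6.8·0.57 + 10.7·10.7·0.34 + 10.3·6.8·0.16 + 10.3·10.7·0.29 + 6.8·10.7·0.23] = 381.31 + 375.384 = 756.694.
With uncorrelated errors the cross-covariances are all true-score covariance, so they carry over unchanged; only the diagonal terms shrink to ρᵢσᵢ².
True-score variance = [10.7²·0.79 + 10.3²·0.63 + 6.8²·0.89 + 10.7²·0.80] + 375.384 = 290.029 + 375.384 = 665.414.
Reliability = 665.414 / 756.694 = 0.879.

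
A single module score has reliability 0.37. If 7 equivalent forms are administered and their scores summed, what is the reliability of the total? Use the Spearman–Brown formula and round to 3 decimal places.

ρ_k = kρ / (1 + (k−1)ρ) = 7·0.37 / (1 + 6·0.37) = 2.590 / 3.220 = 0.804.

0.804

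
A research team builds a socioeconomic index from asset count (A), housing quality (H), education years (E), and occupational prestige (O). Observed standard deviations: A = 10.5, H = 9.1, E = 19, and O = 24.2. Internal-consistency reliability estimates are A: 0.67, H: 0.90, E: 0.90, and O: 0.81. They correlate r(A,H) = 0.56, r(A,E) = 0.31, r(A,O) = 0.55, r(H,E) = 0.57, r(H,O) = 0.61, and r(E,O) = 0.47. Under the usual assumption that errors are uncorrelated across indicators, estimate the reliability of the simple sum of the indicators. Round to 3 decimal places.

0.925

Var(A+H+E+O) = 10.5² + 9.1² + 19² + 24.2² + 2·[10.5·9.1·0.56 + 10.5·19·0.31 + 10.5·24.2·0.55 + 9.1·19·0.57 + 9.1·24.2·0.61 + 19·24.2·0.47] = 1139.7 + 1408.2 = 2547.9.
Because errors are independent across components, Cov(Tᵢ,Tⱼ) = Cov(Xᵢ,Xⱼ); the off-diagonal part of the true-score variance is the same as above.
True-score variance = [10.5²·0.67 + 9.1²·0.90 + 19²·0.90 + 24.2²·0.81] + 1408.2 = 947.665 + 1408.2 = 2355.87.
Reliability = 2355.87 / 2547.9 = 0.925.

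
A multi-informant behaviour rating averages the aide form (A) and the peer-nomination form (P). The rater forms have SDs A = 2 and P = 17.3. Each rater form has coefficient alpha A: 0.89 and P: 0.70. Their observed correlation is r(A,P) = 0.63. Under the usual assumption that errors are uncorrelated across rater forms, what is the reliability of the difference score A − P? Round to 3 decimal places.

Var(A−P) = 2² + 17.3² − 2·2·17.3·0.63 = 303.29 − 43.596 = 259.694.
Because errors are independent across components, Cov(Tᵢ,Tⱼ) = Cov(Xᵢ,Xⱼ); the off-diagonal part of the true-score variance is the same as above.
True-score variance = [2²·0.89 + 17.3²·0.70] − 43.596 = 213.063 − 43.596 = 169.467.
Reliability = 169.467 / 259.694 = 0.653.

0.653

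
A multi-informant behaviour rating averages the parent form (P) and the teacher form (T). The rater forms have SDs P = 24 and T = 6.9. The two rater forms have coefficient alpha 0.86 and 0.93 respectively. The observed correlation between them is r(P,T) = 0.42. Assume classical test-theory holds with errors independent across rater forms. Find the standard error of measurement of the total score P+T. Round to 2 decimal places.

9.16

Var(total) = 623.61 + 139.104 = 762.714.
True-score variance = 539.637 + 139.104 = 678.741, so reliability = 0.8899.
Error variance = 762.714 − 678.741 = 83.9727; SEM = √83.9727 = 9.16.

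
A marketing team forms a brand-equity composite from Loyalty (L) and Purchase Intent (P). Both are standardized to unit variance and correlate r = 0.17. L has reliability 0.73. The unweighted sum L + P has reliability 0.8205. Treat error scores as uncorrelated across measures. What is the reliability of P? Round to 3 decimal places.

0.850

Var(L+P) = 2 + 2·0.17 = 2.340.
True-score variance = ρ_L + ρ_P + 2·0.17, so 0.8205 = (0.73 + ρ_P + 0.34) / 2.340.
ρ_P = 0.8205·2.340 − 0.73 − 0.34 = 0.850.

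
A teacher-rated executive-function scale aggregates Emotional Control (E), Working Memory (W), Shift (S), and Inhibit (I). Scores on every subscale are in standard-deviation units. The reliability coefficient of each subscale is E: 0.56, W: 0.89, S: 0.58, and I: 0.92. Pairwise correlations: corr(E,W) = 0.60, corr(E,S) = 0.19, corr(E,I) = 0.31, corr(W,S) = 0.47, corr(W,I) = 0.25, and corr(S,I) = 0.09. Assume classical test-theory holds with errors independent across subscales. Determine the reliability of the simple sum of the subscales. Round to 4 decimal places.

0.8657

Var(E+W+S+I) = 4 + 2·[0.60 + 0.19 + 0.31 + 0.47 + 0.25 + 0.09] = 4 + 3.82 = 7.82.
With uncorrelated errors the cross-covariances are all true-score covariance, so they carry over unchanged; only the diagonal terms shrink to ρᵢσᵢ².
True-score variance = [0.56 + 0.89 + 0.58 + 0.92] + 3.82 = 2.95 + 3.82 = 6.77.
Reliability = 6.77 / 7.82 = 0.8657.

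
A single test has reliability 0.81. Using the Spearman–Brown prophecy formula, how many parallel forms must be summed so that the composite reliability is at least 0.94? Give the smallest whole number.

k ≥ ρ*(1−ρ₁)/(ρ₁(1−ρ*)) = 0.94·0.19 / (0.81·0.06) = 3.675.
Smallest integer k = 4.

4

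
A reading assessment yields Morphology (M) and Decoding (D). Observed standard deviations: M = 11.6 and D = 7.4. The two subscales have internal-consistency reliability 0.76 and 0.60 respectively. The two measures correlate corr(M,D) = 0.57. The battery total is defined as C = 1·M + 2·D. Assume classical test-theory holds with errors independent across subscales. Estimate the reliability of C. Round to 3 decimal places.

Var(C) = 11.6² + 2²·7.4² + 2·[2·11.6·7.4·0.57] = 353.6 + 195.715 = 549.315.
Because errors are independent across components, Cov(Tᵢ,Tⱼ) = Cov(Xᵢ,Xⱼ); the off-diagonal part of the true-score variance is the same as above.
True-score variance = [11.6²·0.76 + 2²·7.4²·0.60] + 195.715 = 233.69 + 195.715 = 429.405.
Reliability = 429.405 / 549.315 = 0.782.

0.782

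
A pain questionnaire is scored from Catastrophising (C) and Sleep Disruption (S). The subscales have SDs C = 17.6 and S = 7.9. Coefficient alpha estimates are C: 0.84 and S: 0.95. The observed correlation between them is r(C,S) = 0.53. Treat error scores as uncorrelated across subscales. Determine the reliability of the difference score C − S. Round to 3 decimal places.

Var(C−S) = 17.6² + 7.9² − 2·17.6·7.9·0.53 = 372.17 − 147.382 = 224.788.
Because errors are independent across components, Cov(Tᵢ,Tⱼ) = Cov(Xᵢ,Xⱼ); the off-diagonal part of the true-score variance is the same as above.
True-score variance = [17.6²·0.84 + 7.9²·0.95] − 147.382 = 319.488 − 147.382 = 172.106.
Reliability = 172.106 / 224.788 = 0.766.

0.766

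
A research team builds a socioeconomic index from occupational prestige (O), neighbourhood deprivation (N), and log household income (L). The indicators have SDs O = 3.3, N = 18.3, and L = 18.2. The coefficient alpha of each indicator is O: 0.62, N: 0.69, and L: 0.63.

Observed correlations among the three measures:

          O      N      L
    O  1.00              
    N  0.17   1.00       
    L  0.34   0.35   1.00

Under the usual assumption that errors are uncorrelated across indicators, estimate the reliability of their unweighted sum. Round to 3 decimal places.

Var(O+N+L) = 3.3² + 18.3² + 18.2² + 2·[3.3·18.3·0.17 + 3.3·18.2·0.34 + 18.3·18.2·0.35] = 677.02 + 294.515 = 971.535.
Under uncorrelated errors the observed covariances equal the true-score covariances, so only the own-variance terms attenuate.
True-score variance = [3.3²·0.62 + 18.3²·0.69 + 18.2²·0.63] + 294.515 = 446.507 + 294.515 = 741.023.
Reliability = 741.023 / 971.535 = 0.763.

0.763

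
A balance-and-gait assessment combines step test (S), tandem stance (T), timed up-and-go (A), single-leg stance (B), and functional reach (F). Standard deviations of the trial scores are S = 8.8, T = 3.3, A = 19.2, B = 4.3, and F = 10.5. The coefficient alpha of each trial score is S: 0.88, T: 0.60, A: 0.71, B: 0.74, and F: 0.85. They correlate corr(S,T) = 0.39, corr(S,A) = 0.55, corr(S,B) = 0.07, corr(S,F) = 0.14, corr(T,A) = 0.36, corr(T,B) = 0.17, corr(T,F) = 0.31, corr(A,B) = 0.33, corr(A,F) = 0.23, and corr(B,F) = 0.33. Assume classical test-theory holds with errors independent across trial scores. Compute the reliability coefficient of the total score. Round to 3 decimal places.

0.868

Var(S+T+A+B+F) = 8.8² + 3.3² + 19.2² + 4.3² + 10.5² + 2·[8.8·3.3·0.39 + 8.8·19.2·0.55 + 8.8·4.3·0.07 + 8.8·10.5·0.14 + 3.3·19.2·0.36 + 3.3·4.3·0.17 + 3.3·10.5·0.31 + 19.2·4.3·0.33 + 19.2·10.5·0.23 + 4.3·10.5·0.33] = 585.71 + 488.628 = 1074.34.
Under uncorrelated errors the observed covariances equal the true-score covariances, so only the own-variance terms attenuate.
True-score variance = [8.8²·0.88 + 3.3²·0.60 + 19.2²·0.71 + 4.3²·0.74 + 10.5²·0.85] + 488.628 = 443.811 + 488.628 = 932.439.
Reliability = 932.439 / 1074.34 = 0.868.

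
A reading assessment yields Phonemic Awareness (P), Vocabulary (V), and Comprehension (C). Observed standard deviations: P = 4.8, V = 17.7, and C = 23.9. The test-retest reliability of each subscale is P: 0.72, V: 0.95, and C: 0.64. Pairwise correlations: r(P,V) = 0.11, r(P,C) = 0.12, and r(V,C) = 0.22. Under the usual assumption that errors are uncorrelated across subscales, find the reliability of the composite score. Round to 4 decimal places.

Var(P+V+C) = 4.8² + 17.7² + 23.9² + 2·[4.8·17.7·0.11 + 4.8·23.9·0.12 + 17.7·23.9·0.22] = 907.54 + 232.357 = 1139.9.
Because errors are independent across components, Cov(Tᵢ,Tⱼ) = Cov(Xᵢ,Xⱼ); the off-diagonal part of the true-score variance is the same as above.
True-score variance = [4.8²·0.72 + 17.7²·0.95 + 23.9²·0.64] + 232.357 = 679.789 + 232.357 = 912.146.
Reliability = 912.146 / 1139.9 = 0.8002.

0.8002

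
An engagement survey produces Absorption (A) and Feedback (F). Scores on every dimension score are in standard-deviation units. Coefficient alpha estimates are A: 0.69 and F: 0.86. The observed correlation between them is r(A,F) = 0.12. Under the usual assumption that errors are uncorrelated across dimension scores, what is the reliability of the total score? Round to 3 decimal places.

0.799

Var(A+F) = 2 + 2·[0.12] = 2 + 0.24 = 2.24.
With uncorrelated errors the cross-covariances are all true-score covariance, so they carry over unchanged; only the diagonal terms shrink to ρᵢσᵢ².
True-score variance = [0.69 + 0.86] + 0.24 = 1.55 + 0.24 = 1.79.
Reliability = 1.79 / 2.24 = 0.799.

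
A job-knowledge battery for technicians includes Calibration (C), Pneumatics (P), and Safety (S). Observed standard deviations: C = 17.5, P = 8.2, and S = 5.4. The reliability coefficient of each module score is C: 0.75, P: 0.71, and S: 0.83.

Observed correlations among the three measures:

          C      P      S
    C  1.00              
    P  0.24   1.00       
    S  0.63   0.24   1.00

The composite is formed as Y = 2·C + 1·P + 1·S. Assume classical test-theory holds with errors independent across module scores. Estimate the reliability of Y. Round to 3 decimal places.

0.808

Var(Y) = 2²·17.5² + 8.2² + 5.4² + 2·[2·17.5·8.2·0.24 + 2·17.5·5.4·0.63 + 8.2·5.4·0.24] = 1321.4 + 397.154 = 1718.55.
Under uncorrelated errors the observed covariances equal the true-score covariances, so only the own-variance terms attenuate.
True-score variance = [2²·17.5²·0.75 + 8.2²·0.71 + 5.4²·0.83] + 397.154 = 990.693 + 397.154 = 1387.85.
Reliability = 1387.85 / 1718.55 = 0.808.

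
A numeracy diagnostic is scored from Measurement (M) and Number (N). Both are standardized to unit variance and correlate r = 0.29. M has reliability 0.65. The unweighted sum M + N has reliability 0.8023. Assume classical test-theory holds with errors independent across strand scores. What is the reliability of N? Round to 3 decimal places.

0.840

Var(M+N) = 2 + 2·0.29 = 2.580.
True-score variance = ρ_M + ρ_N + 2·0.29, so 0.8023 = (0.65 + ρ_N + 0.58) / 2.580.
ρ_N = 0.8023·2.580 − 0.65 − 0.58 = 0.840.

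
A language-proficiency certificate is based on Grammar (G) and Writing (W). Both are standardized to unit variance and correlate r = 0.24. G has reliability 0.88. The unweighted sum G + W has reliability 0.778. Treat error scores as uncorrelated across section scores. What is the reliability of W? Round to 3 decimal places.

0.569

Var(G+W) = 2 + 2·0.24 = 2.480.
True-score variance = ρ_G + ρ_W + 2·0.24, so 0.778 = (0.88 + ρ_W + 0.48) / 2.480.
ρ_W = 0.778·2.480 − 0.88 − 0.48 = 0.569.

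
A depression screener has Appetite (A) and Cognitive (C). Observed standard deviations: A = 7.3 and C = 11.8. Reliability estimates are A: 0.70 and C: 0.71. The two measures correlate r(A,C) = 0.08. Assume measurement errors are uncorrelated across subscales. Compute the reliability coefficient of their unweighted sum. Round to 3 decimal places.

0.727

Var(A+C) = 7.3² + 11.8² + 2·[7.3·11.8·0.08] = 192.53 + 13.7824 = 206.312.
Because errors are independent across components, Cov(Tᵢ,Tⱼ) = Cov(Xᵢ,Xⱼ); the off-diagonal part of the true-score variance is the same as above.
True-score variance = [7.3²·0.70 + 11.8²·0.71] + 13.7824 = 136.163 + 13.7824 = 149.946.
Reliability = 149.946 / 206.312 = 0.727.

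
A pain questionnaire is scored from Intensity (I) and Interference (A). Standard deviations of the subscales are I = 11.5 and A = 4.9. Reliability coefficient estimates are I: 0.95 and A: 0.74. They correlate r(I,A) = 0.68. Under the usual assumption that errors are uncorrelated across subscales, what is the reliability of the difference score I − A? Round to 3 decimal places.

Var(I−A) = 11.5² + 4.9² − 2·11.5·4.9·0.68 = 156.26 − 76.636 = 79.624.
With uncorrelated errors the cross-covariances are all true-score covariance, so they carry over unchanged; only the diagonal terms shrink to ρᵢσᵢ².
True-score variance = [11.5²·0.95 + 4.9²·0.74] − 76.636 = 143.405 − 76.636 = 66.7689.
Reliability = 66.7689 / 79.624 = 0.839.

0.839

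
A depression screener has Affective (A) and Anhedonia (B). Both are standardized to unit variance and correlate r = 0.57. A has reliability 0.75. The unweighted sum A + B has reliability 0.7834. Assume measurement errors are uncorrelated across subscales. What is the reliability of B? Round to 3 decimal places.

Var(A+B) = 2 + 2·0.57 = 3.140.
True-score variance = ρ_A + ρ_B + 2·0.57, so 0.7834 = (0.75 + ρ_B + 1.14) / 3.140.
ρ_B = 0.7834·3.140 − 0.75 − 1.14 = 0.570.

0.570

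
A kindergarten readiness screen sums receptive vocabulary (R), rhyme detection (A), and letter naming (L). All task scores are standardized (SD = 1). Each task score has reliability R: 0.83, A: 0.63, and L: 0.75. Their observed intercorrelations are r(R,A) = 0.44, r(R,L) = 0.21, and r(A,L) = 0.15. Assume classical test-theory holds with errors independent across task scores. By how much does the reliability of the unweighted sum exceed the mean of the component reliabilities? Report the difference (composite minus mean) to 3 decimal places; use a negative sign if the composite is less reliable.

Var(sum) = 3 + 1.6 = 4.6; true-score variance = 2.21 + 1.6 = 3.81; composite reliability = 0.8283.
Mean component reliability = 0.7367.
Difference = 0.8283 − 0.7367 = 0.092.

0.092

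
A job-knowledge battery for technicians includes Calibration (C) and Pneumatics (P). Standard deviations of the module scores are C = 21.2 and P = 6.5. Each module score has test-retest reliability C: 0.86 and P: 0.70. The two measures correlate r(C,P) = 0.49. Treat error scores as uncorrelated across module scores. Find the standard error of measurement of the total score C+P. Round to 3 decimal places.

Var(total) = 491.69 + 135.044 = 626.734.
True-score variance = 416.093 + 135.044 = 551.137, so reliability = 0.8794.
Error variance = 626.734 − 551.137 = 75.5966; SEM = √75.5966 = 8.695.

8.695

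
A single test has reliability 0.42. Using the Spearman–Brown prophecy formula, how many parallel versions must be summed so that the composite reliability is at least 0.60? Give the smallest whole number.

3

k ≥ ρ*(1−ρ₁)/(ρ₁(1−ρ*)) = 0.60·0.58 / (0.42·0.40) = 2.071.
Smallest integer k = 3.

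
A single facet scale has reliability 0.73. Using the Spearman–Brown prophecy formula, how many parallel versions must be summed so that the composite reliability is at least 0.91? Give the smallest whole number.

4

k ≥ ρ*(1−ρ₁)/(ρ₁(1−ρ*)) = 0.91·0.27 / (0.73·0.09) = 3.740.
Smallest integer k = 4.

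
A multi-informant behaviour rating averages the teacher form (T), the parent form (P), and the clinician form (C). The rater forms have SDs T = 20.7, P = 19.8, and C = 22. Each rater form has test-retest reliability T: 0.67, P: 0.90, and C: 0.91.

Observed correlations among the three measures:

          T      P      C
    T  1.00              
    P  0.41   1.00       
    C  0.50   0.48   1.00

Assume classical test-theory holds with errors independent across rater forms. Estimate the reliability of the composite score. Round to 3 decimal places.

0.911

Var(T+P+C) = 20.7² + 19.8² + 22² + 2·[20.7·19.8·0.41 + 20.7·22·0.50 + 19.8·22·0.48] = 1304.53 + 1209.66 = 2514.19.
Because errors are independent across components, Cov(Tᵢ,Tⱼ) = Cov(Xᵢ,Xⱼ); the off-diagonal part of the true-score variance is the same as above.
True-score variance = [20.7²·0.67 + 19.8²·0.90 + 22²·0.91] + 1209.66 = 1080.36 + 1209.66 = 2290.03.
Reliability = 2290.03 / 2514.19 = 0.911.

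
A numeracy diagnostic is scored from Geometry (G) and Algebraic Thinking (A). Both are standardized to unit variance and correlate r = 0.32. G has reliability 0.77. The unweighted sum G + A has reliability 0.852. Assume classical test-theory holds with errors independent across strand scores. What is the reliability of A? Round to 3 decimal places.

0.839

Var(G+A) = 2 + 2·0.32 = 2.640.
True-score variance = ρ_G + ρ_A + 2·0.32, so 0.852 = (0.77 + ρ_A + 0.64) / 2.640.
ρ_A = 0.852·2.640 − 0.77 − 0.64 = 0.839.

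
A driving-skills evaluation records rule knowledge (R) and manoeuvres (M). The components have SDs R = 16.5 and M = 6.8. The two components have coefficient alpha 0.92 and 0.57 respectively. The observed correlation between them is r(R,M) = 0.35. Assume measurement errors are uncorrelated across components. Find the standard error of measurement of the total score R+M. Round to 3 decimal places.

Var(total) = 318.49 + 78.54 = 397.03.
True-score variance = 276.827 + 78.54 = 355.367, so reliability = 0.8951.
Error variance = 397.03 − 355.367 = 41.6632; SEM = √41.6632 = 6.455.

6.455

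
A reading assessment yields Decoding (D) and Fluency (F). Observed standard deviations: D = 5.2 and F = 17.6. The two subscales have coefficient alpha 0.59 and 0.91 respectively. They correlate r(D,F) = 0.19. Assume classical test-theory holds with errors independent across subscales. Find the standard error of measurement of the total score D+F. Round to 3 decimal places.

6.242

Var(total) = 336.8 + 34.7776 = 371.578.
True-score variance = 297.835 + 34.7776 = 332.613, so reliability = 0.8951.
Error variance = 371.578 − 332.613 = 38.9648; SEM = √38.9648 = 6.242.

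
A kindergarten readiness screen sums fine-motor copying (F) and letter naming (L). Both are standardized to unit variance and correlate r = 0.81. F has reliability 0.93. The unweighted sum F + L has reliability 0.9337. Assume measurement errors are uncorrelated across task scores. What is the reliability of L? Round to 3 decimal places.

Var(F+L) = 2 + 2·0.81 = 3.620.
True-score variance = ρ_F + ρ_L + 2·0.81, so 0.9337 = (0.93 + ρ_L + 1.62) / 3.620.
ρ_L = 0.9337·3.620 − 0.93 − 1.62 = 0.830.

0.830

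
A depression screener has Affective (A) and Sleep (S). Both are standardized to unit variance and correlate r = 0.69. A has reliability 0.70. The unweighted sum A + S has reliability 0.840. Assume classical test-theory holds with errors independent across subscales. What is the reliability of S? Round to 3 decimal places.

Var(A+S) = 2 + 2·0.69 = 3.380.
True-score variance = ρ_A + ρ_S + 2·0.69, so 0.840 = (0.70 + ρ_S + 1.38) / 3.380.
ρ_S = 0.840·3.380 − 0.70 − 1.38 = 0.759.

0.759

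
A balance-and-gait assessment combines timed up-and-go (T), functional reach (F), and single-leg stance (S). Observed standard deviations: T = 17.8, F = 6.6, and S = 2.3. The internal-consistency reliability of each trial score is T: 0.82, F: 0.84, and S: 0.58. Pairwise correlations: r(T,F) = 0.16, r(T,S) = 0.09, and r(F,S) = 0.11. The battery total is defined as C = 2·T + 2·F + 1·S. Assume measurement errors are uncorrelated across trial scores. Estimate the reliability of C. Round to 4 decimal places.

0.8405

Var(C) = 2²·17.8² + 2²·6.6² + 2.3² + 2·[4·17.8·6.6·0.16 + 2·17.8·2.3·0.09 + 2·6.6·2.3·0.11] = 1446.89 + 171.792 = 1618.68.
With uncorrelated errors the cross-covariances are all true-score covariance, so they carry over unchanged; only the diagonal terms shrink to ρᵢσᵢ².
True-score variance = [2²·17.8²·0.82 + 2²·6.6²·0.84 + 2.3²·0.58] + 171.792 = 1188.66 + 171.792 = 1360.46.
Reliability = 1360.46 / 1618.68 = 0.8405.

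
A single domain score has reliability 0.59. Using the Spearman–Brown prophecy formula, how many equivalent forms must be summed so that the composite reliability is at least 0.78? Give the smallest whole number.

3

k ≥ ρ*(1−ρ₁)/(ρ₁(1−ρ*)) = 0.78·0.41 / (0.59·0.22) = 2.464.
Smallest integer k = 3.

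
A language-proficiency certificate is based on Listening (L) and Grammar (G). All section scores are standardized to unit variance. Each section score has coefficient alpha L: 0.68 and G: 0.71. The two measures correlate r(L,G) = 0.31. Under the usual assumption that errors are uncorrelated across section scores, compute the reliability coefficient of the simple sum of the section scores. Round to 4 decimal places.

Var(L+G) = 2 + 2·[0.31] = 2 + 0.62 = 2.62.
Because errors are independent across components, Cov(Tᵢ,Tⱼ) = Cov(Xᵢ,Xⱼ); the off-diagonal part of the true-score variance is the same as above.
True-score variance = [0.68 + 0.71] + 0.62 = 1.39 + 0.62 = 2.01.
Reliability = 2.01 / 2.62 = 0.7672.

0.7672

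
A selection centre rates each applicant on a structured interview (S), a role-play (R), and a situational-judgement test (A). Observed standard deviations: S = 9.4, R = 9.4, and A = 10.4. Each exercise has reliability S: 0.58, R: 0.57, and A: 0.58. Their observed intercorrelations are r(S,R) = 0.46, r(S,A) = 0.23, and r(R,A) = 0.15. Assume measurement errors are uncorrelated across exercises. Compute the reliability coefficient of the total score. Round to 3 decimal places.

0.726

Var(S+R+A) = 9.4² + 9.4² + 10.4² + 2·[9.4·9.4·0.46 + 9.4·10.4·0.23 + 9.4·10.4·0.15] = 284.88 + 155.589 = 440.469.
Under uncorrelated errors the observed covariances equal the true-score covariances, so only the own-variance terms attenuate.
True-score variance = [9.4²·0.58 + 9.4²·0.57 + 10.4²·0.58] + 155.589 = 164.347 + 155.589 = 319.936.
Reliability = 319.936 / 440.469 = 0.726.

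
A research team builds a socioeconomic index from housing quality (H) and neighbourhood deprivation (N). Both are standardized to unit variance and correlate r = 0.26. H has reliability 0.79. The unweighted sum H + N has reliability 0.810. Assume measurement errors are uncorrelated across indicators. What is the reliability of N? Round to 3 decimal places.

0.731

Var(H+N) = 2 + 2·0.26 = 2.520.
True-score variance = ρ_H + ρ_N + 2·0.26, so 0.810 = (0.79 + ρ_N + 0.52) / 2.520.
ρ_N = 0.810·2.520 − 0.79 − 0.52 = 0.731.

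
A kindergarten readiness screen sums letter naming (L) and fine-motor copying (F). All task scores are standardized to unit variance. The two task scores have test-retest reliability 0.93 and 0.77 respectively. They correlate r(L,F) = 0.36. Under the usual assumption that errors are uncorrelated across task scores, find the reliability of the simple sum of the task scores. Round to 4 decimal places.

0.8897

Var(L+F) = 2 + 2·[0.36] = 2 + 0.72 = 2.72.
With uncorrelated errors the cross-covariances are all true-score covariance, so they carry over unchanged; only the diagonal terms shrink to ρᵢσᵢ².
True-score variance = [0.93 + 0.77] + 0.72 = 1.7 + 0.72 = 2.42.
Reliability = 2.42 / 2.72 = 0.8897.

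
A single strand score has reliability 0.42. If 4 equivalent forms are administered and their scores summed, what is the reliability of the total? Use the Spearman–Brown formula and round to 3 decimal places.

0.743

ρ_k = kρ / (1 + (k−1)ρ) = 4·0.42 / (1 + 3·0.42) = 1.680 / 2.260 = 0.743.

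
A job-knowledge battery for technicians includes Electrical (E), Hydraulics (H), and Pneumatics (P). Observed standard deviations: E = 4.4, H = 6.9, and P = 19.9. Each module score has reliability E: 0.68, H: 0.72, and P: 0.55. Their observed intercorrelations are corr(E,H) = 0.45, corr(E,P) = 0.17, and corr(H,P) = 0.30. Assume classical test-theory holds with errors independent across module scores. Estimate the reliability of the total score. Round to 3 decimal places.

0.672

Var(E+H+P) = 4.4² + 6.9² + 19.9² + 2·[4.4·6.9·0.45 + 4.4·19.9·0.17 + 6.9·19.9·0.30] = 462.98 + 139.48 = 602.46.
With uncorrelated errors the cross-covariances are all true-score covariance, so they carry over unchanged; only the diagonal terms shrink to ρᵢσᵢ².
True-score variance = [4.4²·0.68 + 6.9²·0.72 + 19.9²·0.55] + 139.48 = 265.25 + 139.48 = 404.73.
Reliability = 404.73 / 602.46 = 0.672.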